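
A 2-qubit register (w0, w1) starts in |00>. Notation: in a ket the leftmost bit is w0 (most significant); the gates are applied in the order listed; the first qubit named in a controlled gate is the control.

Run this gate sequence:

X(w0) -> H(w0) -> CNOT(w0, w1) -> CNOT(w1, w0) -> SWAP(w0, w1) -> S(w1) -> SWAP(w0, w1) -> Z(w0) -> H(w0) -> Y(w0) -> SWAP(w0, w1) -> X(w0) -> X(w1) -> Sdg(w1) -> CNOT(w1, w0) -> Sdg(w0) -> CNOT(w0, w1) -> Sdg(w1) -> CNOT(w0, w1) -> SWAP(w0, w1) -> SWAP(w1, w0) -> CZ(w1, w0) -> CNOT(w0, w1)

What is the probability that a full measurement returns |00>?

A full measurement returns |00> with probability 1/4.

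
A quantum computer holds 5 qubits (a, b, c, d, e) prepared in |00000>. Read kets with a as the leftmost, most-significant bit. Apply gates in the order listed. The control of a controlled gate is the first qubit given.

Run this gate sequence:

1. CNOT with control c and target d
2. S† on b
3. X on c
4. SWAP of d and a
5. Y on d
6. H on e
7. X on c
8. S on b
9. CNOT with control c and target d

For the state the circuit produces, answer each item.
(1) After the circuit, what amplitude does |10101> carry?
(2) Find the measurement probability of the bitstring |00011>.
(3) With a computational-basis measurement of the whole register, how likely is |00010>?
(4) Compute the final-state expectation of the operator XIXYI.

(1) The final state's coefficient on |10101> equals 0.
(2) A full measurement returns |00011> with probability 1/2.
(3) Outcome |00010> occurs with probability 1/2.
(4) In the final state, XIXYI has expectation 0.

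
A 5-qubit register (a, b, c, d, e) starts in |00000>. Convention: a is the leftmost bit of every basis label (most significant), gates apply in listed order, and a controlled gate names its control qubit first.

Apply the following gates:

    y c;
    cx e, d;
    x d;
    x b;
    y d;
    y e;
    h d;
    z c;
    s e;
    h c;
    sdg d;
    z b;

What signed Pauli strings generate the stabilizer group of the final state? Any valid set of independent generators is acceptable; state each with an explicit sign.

The final state is stabilized by the group generated by -IIXII, -IIIYI, +ZIIII, -IZIII, -IIIIZ; other independent generating sets are equally valid.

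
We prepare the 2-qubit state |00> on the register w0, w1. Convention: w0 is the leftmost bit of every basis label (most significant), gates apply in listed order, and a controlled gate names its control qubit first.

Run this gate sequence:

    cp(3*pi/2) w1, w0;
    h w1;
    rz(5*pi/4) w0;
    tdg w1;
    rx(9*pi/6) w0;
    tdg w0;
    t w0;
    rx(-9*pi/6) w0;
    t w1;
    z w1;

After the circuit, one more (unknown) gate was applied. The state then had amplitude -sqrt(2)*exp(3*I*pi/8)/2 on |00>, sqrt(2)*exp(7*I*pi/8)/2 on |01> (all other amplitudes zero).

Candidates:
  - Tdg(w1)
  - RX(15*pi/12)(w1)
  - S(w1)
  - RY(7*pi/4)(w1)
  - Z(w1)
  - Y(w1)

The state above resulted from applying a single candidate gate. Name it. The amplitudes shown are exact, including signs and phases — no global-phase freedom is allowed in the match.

It was S(w1) that produced the state shown. Key observation: the block from step 4 through step 9 cancels to the identity and can be dropped.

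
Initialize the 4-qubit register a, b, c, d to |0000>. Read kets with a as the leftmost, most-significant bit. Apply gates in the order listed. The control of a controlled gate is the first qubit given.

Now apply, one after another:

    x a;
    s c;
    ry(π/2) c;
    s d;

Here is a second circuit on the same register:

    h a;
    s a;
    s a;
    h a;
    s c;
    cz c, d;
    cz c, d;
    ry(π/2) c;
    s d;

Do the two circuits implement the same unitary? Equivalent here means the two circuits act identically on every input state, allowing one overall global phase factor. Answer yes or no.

Yes — the two circuits implement the same unitary up to a global phase.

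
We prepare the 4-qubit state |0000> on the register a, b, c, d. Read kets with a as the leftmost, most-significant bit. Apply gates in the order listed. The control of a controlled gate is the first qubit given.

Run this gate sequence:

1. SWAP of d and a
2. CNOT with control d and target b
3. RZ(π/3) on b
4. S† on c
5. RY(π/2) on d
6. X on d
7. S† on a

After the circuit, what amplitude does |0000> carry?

The final state's coefficient on |0000> equals -sqrt(2)*exp(5*I*pi/6)/2.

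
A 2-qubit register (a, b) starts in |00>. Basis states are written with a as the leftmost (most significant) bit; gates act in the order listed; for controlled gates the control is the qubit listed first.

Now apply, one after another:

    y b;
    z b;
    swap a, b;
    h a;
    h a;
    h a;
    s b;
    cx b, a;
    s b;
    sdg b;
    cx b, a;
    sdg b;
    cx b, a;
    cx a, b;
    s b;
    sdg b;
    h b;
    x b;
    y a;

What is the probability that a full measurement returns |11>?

Outcome |11> occurs with probability 1/4. Key observation: the block from step 7 through step 12 cancels to the identity and can be dropped.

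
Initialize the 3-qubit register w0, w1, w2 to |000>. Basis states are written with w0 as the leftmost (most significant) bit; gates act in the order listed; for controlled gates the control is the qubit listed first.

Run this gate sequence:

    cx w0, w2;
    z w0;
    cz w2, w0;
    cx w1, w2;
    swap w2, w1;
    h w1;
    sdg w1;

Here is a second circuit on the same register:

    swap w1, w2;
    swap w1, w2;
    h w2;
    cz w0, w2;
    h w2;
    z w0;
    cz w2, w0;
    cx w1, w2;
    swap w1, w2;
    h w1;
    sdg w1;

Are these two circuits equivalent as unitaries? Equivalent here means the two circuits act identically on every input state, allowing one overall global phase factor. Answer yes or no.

Yes, they are equivalent — the unitaries differ by at most a global phase.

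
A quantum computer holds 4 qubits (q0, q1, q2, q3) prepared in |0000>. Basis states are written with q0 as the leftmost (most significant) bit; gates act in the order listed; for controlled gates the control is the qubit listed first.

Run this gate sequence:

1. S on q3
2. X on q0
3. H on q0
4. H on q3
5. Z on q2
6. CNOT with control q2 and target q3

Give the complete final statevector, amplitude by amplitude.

The resulting statevector has amplitude 1/2 on |0000>, 1/2 on |0001>, -1/2 on |1000>, -1/2 on |1001>, and 0 on every other basis state.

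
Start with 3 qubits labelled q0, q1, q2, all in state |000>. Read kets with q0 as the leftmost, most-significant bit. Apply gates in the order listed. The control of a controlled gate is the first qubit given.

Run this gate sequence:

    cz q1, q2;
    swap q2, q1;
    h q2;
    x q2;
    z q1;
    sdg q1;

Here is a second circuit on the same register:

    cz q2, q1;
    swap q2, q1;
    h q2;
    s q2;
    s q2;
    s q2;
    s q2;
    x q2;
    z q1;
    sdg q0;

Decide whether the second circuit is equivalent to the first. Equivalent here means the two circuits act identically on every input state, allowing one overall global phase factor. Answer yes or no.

No — the two circuits implement different unitaries, even allowing a global phase.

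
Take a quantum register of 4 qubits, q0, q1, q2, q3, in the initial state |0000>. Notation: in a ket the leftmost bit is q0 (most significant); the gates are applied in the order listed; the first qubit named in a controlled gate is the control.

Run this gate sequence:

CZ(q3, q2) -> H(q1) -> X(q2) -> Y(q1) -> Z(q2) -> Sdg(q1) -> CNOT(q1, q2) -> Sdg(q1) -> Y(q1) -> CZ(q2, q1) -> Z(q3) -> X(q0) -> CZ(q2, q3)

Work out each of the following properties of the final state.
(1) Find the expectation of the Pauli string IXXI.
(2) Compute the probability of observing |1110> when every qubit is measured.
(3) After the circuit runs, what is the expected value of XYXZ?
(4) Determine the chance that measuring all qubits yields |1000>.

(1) The observable IXXI averages to 1.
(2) The probability of measuring |1110> is 1/2.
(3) The observable XYXZ averages to 0.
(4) Outcome |1000> occurs with probability 1/2.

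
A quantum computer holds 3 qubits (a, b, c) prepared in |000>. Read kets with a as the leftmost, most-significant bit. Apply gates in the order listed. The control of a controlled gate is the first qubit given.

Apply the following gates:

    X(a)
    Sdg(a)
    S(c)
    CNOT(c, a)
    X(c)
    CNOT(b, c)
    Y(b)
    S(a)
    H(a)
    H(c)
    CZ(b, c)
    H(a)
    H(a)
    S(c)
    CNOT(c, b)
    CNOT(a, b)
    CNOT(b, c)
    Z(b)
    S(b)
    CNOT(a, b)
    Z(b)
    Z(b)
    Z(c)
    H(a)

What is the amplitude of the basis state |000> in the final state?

The final state's coefficient on |000> equals -sqrt(2)*I/4.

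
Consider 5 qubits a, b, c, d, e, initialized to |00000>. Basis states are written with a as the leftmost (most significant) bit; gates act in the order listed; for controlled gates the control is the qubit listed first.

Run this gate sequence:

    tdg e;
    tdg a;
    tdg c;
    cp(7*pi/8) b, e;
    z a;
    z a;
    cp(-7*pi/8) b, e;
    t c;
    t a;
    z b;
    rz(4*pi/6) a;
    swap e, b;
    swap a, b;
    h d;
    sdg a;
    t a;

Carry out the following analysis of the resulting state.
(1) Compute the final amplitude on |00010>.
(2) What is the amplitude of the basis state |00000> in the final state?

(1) The final state's coefficient on |00010> equals -sqrt(2)*exp(2*I*pi/3)/2.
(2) The final state's coefficient on |00000> equals -sqrt(2)*exp(2*I*pi/3)/2.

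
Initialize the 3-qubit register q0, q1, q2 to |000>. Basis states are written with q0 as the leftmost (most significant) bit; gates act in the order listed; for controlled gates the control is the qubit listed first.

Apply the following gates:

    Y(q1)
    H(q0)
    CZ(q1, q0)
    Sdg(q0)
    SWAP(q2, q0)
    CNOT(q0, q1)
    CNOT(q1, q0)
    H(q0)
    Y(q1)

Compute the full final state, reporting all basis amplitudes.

The final amplitudes are 1/2 on |000>, I/2 on |001>, 0 on |010>, 0 on |011>, -1/2 on |100>, -I/2 on |101>, 0 on |110>, 0 on |111>.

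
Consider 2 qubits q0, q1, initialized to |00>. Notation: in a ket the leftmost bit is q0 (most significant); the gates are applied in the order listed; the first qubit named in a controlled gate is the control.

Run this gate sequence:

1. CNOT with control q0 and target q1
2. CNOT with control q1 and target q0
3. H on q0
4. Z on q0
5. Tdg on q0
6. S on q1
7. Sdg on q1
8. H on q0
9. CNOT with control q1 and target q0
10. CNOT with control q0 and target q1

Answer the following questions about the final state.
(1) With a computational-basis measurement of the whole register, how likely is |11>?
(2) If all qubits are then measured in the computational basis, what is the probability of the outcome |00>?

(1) The probability of measuring |11> is sqrt(2)/4 + 1/2.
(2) The probability of measuring |00> is 1/2 - sqrt(2)/4.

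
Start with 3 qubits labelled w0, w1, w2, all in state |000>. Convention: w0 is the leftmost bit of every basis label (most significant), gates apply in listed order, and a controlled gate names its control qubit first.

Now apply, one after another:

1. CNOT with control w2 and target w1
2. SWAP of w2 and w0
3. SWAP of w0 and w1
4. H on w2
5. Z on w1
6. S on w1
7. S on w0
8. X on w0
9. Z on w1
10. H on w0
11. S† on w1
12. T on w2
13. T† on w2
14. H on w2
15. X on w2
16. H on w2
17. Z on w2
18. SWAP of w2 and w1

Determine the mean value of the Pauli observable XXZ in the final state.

The observable XXZ averages to -1. Key observation: steps 14-17 multiply out to the identity, so the circuit reduces to the remaining gates.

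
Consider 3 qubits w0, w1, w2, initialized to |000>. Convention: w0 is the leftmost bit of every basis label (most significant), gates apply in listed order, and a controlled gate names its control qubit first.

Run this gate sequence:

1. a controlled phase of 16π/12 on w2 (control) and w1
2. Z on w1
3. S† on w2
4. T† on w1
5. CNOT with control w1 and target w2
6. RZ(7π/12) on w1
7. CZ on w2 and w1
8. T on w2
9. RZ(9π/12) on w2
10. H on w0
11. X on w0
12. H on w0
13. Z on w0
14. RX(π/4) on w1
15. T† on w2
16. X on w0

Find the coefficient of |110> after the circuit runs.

|110> carries amplitude sqrt(2 - sqrt(2))*exp(5*I*pi/6)/2 in the final state. Key observation: gates 10-13 undo each other exactly, leaving only the rest of the circuit to track.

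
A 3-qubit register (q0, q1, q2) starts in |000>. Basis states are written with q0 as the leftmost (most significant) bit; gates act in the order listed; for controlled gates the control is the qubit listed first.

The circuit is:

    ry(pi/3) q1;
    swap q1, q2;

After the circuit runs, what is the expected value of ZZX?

The observable ZZX averages to sqrt(3)/2.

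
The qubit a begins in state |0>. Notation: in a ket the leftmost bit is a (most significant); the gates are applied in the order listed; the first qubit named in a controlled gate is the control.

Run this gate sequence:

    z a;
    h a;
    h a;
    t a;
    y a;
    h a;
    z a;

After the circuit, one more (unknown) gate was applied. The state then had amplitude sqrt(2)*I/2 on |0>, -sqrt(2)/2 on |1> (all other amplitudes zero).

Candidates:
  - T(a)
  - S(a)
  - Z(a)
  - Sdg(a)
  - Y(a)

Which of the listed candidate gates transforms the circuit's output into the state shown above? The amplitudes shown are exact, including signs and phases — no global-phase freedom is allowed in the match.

The applied gate was S(a).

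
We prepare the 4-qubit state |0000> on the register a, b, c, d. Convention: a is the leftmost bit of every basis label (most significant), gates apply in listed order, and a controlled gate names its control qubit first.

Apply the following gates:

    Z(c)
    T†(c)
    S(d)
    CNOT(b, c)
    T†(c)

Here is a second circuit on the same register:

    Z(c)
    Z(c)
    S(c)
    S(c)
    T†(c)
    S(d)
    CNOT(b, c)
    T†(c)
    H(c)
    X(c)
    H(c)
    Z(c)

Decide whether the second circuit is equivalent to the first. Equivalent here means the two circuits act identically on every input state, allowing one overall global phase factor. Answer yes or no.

Yes: on every input state the two circuits agree up to one overall phase factor.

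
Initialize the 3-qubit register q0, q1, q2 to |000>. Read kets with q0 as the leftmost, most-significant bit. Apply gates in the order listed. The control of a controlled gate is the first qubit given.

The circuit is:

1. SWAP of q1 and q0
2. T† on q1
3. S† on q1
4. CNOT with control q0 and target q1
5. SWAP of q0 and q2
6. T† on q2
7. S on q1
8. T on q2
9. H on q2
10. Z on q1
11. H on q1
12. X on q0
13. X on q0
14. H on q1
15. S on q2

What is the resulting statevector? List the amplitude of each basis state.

The final amplitudes are sqrt(2)/2 on |000>, sqrt(2)*I/2 on |001>, and 0 on every other basis state. Key observation: steps 11-14 multiply out to the identity, so the circuit reduces to the remaining gates.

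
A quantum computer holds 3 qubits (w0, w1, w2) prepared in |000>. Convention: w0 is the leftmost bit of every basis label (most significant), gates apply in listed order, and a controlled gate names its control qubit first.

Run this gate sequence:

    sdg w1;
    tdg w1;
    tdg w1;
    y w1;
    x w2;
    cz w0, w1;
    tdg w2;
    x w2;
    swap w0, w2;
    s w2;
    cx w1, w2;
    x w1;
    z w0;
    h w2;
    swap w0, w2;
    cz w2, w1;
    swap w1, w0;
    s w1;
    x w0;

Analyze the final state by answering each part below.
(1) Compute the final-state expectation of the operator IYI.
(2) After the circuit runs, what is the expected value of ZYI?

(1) The expectation value of IYI is -1.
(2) The expectation value of ZYI is 1.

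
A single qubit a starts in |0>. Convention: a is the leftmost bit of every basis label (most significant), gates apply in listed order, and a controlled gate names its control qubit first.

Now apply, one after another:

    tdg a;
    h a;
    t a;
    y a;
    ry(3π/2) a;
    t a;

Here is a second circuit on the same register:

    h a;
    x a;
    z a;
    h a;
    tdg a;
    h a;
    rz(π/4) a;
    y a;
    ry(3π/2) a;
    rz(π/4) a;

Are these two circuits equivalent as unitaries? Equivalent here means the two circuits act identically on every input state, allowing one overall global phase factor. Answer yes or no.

No: there is an input state on which the two circuits produce genuinely different outputs (not merely differing by a phase).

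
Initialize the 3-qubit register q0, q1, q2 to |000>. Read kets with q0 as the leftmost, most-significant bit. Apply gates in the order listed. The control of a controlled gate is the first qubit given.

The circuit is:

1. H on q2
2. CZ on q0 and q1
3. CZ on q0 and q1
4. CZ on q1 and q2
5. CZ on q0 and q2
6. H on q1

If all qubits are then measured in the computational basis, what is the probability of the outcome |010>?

The probability of measuring |010> is 1/4. Key observation: the block from step 2 through step 3 cancels to the identity and can be dropped.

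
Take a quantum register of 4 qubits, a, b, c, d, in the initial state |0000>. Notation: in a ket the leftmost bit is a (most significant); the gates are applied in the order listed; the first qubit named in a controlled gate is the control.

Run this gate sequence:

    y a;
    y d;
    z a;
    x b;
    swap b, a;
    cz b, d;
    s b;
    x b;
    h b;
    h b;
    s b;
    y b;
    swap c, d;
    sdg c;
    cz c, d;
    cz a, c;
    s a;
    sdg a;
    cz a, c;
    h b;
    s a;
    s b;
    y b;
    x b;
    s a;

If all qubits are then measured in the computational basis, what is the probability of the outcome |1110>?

Outcome |1110> occurs with probability 1/2. Key observation: gates 16-19 undo each other exactly, leaving only the rest of the circuit to track.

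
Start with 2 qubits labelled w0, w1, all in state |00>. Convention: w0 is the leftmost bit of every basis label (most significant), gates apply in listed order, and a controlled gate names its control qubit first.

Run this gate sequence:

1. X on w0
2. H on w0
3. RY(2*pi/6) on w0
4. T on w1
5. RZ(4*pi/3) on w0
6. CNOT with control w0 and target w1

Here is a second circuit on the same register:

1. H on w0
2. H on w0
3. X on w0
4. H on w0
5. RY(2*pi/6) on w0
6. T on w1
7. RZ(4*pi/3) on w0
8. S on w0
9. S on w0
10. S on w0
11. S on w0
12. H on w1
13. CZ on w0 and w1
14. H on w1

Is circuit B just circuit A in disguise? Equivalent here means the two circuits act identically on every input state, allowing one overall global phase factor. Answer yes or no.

Yes, they are equivalent — the unitaries differ by at most a global phase.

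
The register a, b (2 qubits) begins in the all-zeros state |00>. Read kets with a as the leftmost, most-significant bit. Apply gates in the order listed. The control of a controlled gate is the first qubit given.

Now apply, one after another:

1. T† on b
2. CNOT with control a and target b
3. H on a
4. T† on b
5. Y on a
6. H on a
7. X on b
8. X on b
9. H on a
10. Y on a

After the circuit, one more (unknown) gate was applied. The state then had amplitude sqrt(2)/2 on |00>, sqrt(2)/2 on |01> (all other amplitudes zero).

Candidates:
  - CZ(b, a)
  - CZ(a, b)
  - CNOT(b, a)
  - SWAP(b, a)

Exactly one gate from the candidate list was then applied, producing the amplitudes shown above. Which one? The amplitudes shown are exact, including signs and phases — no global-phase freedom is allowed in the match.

The unique candidate consistent with the amplitudes is SWAP(b, a). Key observation: the block from step 5 through step 10 cancels to the identity and can be dropped.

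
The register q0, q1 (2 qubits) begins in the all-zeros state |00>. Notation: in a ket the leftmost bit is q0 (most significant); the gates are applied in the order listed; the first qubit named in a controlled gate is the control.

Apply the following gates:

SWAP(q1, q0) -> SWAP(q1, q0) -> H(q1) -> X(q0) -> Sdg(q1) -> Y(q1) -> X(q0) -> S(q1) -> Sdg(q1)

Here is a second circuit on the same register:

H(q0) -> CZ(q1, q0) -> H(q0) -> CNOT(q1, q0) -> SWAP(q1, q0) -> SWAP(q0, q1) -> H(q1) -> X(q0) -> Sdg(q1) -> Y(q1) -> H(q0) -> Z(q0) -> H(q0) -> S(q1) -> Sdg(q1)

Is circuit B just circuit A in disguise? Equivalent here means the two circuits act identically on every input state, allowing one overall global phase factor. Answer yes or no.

Yes: on every input state the two circuits agree up to one overall phase factor.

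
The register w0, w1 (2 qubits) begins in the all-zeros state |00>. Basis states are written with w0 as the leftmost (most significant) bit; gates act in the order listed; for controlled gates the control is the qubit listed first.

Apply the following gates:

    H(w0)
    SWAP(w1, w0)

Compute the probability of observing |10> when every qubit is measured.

A full measurement returns |10> with probability 0.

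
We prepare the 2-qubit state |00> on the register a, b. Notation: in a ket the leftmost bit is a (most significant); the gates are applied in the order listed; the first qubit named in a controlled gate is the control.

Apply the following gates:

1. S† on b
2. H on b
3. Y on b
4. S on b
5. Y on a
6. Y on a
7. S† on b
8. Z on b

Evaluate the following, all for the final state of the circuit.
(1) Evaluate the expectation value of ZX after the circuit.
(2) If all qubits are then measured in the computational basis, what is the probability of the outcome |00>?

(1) In the final state, ZX has expectation 1.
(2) The probability of measuring |00> is 1/2.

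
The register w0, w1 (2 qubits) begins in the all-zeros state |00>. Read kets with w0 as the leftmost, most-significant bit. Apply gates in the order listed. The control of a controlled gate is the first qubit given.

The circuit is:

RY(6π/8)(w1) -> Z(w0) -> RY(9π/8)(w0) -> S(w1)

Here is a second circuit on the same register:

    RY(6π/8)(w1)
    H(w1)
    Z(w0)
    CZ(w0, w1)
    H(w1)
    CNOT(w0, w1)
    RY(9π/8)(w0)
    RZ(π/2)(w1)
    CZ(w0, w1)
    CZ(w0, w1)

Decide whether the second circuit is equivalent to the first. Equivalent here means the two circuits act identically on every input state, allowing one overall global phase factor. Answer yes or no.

Yes: on every input state the two circuits agree up to one overall phase factor.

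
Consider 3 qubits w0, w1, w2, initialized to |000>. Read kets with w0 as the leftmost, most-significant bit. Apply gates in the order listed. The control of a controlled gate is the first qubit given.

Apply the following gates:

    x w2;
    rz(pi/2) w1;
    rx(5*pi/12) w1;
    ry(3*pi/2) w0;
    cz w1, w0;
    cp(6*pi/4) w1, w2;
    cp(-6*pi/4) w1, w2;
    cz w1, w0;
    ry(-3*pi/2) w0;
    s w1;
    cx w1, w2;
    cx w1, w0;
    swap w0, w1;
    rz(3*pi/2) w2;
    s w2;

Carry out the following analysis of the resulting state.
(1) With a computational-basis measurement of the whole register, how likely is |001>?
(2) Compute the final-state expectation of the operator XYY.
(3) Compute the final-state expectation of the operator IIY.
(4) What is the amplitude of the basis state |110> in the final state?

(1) A full measurement returns |001> with probability -sqrt(2)/8 + sqrt(6)/8 + 1/2.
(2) The observable XYY averages to sqrt(2)/4 + sqrt(6)/4.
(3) The observable IIY averages to 0.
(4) The final state's coefficient on |110> equals -sqrt(3*sqrt(2) + 6)/4 + sqrt(2 - sqrt(2))/4.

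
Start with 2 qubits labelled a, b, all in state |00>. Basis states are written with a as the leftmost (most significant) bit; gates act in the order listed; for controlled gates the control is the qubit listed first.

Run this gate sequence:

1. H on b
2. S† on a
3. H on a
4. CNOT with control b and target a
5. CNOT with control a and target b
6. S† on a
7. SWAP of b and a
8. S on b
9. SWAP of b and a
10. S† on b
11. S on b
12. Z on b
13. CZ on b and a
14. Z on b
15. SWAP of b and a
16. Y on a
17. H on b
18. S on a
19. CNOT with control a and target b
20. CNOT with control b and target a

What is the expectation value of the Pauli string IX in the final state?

In the final state, IX has expectation 0.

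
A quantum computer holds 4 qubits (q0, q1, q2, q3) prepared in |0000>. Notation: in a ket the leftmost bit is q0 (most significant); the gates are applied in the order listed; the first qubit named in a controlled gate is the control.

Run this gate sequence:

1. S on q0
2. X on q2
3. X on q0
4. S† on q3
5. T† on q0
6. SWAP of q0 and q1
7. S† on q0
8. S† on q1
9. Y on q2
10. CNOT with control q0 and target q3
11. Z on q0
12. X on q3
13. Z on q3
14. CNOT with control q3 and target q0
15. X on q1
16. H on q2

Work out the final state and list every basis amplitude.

After the circuit, the state carries amplitude -sqrt(2)*exp(3*I*pi/4)/2 on |1001>, -sqrt(2)*exp(3*I*pi/4)/2 on |1011>, and 0 on every other basis state.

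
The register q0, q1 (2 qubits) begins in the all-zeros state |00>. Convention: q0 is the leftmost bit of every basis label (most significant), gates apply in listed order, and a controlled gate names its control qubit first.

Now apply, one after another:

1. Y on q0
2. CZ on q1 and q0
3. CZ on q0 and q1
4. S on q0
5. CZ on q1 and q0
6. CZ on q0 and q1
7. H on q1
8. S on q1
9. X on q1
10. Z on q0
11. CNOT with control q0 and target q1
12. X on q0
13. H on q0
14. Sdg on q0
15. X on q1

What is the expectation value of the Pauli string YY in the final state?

The expectation value of YY is 1.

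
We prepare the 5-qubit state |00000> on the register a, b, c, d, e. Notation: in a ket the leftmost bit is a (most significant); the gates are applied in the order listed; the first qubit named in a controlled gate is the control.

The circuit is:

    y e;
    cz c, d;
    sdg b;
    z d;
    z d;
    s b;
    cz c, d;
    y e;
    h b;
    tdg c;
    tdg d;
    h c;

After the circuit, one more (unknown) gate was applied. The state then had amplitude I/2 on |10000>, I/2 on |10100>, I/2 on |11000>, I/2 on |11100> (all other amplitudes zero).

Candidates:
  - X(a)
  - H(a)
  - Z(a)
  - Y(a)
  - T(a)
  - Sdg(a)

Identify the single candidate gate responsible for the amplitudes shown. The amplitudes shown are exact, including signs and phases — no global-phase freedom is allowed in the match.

The unique candidate consistent with the amplitudes is Y(a). Key observation: the block from step 1 through step 8 cancels to the identity and can be dropped.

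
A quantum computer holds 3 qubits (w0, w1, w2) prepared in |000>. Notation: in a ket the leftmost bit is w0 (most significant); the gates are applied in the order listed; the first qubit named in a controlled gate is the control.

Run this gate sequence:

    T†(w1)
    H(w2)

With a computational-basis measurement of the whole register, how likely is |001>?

Outcome |001> occurs with probability 1/2.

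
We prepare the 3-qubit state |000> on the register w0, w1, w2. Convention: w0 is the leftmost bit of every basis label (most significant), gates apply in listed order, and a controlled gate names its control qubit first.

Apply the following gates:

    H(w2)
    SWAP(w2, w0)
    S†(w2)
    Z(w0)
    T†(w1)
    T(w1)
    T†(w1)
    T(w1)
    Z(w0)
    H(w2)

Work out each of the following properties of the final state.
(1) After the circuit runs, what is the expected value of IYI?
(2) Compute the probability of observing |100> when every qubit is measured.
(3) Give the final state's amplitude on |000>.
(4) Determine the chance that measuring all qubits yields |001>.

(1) The expectation value of IYI is 0.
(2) A full measurement returns |100> with probability 1/4.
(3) |000> carries amplitude 1/2 in the final state.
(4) The probability of measuring |001> is 1/4.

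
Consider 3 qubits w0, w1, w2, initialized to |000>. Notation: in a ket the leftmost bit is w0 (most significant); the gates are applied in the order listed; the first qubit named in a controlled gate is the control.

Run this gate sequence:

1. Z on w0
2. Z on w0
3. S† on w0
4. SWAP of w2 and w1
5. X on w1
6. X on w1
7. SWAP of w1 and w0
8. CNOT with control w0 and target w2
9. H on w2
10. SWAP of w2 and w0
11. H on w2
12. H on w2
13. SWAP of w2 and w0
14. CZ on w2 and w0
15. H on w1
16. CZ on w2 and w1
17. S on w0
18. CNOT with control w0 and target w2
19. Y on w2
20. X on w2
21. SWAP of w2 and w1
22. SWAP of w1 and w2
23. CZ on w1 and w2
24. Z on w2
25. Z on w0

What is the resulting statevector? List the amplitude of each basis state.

After the circuit, the state carries amplitude I/2 on |000>, I/2 on |001>, I/2 on |010>, I/2 on |011>, 0 on |100>, 0 on |101>, 0 on |110>, 0 on |111>. Key observation: gates 10-13 undo each other exactly, leaving only the rest of the circuit to track.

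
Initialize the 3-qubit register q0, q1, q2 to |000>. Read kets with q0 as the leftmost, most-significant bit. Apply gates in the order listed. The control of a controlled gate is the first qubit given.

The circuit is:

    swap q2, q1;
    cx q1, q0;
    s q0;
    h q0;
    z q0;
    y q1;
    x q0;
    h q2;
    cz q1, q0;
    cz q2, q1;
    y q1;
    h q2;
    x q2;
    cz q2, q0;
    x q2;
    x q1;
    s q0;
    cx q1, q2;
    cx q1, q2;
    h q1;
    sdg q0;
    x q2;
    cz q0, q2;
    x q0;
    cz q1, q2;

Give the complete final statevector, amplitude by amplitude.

The final amplitudes are -1/2 on |000>, 0 on |001>, 1/2 on |010>, 0 on |011>, -1/2 on |100>, 0 on |101>, 1/2 on |110>, 0 on |111>.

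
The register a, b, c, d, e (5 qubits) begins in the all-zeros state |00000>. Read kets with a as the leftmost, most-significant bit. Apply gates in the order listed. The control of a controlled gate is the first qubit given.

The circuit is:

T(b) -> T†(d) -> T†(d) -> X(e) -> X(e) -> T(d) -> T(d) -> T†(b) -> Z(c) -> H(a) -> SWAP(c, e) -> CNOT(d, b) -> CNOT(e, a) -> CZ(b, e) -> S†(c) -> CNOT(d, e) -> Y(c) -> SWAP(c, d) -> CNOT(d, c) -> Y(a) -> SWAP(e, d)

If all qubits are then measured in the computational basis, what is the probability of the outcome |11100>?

The probability of measuring |11100> is 0. Key observation: gates 1-8 undo each other exactly, leaving only the rest of the circuit to track.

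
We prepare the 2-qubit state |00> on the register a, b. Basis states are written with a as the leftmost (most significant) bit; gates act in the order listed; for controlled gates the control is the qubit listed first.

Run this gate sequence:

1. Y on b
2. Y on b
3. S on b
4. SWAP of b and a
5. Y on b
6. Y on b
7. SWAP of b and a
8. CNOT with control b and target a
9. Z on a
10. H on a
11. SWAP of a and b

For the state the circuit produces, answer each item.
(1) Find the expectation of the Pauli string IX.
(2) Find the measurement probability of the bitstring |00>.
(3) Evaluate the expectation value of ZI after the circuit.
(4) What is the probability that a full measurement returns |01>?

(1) The expectation value of IX is 1. Key observation: the block from step 4 through step 7 cancels to the identity and can be dropped.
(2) The probability of measuring |00> is 1/2.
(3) In the final state, ZI has expectation 1.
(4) A full measurement returns |01> with probability 1/2.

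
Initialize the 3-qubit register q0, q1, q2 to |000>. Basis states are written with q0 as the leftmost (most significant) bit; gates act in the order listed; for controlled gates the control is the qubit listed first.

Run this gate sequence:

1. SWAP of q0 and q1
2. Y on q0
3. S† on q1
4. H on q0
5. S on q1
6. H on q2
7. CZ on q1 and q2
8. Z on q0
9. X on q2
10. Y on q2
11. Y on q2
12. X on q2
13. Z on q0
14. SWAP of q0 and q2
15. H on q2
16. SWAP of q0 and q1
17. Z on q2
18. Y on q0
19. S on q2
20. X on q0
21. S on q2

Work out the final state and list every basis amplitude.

The resulting statevector has amplitude -sqrt(2)/2 on |001>, -sqrt(2)/2 on |011>, and 0 on every other basis state. Key observation: gates 8-13 undo each other exactly, leaving only the rest of the circuit to track.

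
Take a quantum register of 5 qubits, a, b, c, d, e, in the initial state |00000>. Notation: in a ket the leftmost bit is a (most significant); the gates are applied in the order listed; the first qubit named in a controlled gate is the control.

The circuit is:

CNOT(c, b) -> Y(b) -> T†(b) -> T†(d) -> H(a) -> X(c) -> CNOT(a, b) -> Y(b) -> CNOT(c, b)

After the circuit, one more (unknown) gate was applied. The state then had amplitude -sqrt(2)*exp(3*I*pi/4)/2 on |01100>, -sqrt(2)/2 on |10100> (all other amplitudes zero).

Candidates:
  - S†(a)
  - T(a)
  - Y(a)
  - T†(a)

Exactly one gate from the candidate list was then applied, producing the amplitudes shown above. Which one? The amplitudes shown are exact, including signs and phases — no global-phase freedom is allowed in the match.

The unique candidate consistent with the amplitudes is T(a).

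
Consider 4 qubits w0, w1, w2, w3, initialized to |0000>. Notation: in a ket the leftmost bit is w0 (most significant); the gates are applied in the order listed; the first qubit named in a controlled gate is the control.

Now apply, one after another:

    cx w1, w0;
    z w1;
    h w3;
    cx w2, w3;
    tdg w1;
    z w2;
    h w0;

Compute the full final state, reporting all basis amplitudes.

The final amplitudes are 1/2 on |0000>, 1/2 on |0001>, 1/2 on |1000>, 1/2 on |1001>, and 0 on every other basis state.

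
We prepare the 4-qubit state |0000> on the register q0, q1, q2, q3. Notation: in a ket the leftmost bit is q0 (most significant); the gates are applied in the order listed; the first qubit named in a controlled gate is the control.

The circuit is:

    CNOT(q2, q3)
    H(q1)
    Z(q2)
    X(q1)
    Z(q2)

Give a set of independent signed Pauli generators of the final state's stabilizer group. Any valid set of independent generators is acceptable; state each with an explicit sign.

The final state is stabilized by the group generated by +IXII, +ZIII, +IIZI, +IIIZ; other independent generating sets are equally valid.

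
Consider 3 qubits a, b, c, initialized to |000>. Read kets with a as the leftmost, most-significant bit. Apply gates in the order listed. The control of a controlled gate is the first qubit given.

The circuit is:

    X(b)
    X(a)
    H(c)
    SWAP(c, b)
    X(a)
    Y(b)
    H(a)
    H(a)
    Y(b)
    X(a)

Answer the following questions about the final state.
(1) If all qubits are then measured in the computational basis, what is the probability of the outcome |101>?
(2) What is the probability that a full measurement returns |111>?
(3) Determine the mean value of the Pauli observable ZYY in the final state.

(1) Outcome |101> occurs with probability 1/2.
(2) A full measurement returns |111> with probability 1/2.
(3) In the final state, ZYY has expectation 0.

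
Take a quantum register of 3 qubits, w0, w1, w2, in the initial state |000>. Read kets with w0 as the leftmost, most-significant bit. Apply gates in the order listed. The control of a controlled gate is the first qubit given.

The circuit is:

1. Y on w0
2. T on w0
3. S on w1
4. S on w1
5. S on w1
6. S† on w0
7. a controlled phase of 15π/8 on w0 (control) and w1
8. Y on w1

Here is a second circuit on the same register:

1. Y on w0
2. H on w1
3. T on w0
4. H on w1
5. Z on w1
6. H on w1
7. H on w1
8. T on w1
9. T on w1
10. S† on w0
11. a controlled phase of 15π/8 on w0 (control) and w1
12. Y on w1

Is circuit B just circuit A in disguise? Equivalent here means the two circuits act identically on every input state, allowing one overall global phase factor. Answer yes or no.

Yes: on every input state the two circuits agree up to one overall phase factor.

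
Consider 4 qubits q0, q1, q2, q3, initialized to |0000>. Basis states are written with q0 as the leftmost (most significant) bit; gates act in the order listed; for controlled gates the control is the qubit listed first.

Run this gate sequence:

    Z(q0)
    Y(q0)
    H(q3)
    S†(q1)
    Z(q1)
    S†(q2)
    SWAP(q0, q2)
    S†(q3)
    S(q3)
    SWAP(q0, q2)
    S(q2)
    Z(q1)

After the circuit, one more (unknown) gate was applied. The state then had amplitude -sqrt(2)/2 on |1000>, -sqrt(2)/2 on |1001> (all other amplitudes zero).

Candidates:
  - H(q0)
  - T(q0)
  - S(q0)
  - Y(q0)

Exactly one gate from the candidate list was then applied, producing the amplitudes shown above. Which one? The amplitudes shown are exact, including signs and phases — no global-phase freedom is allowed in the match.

The unique candidate consistent with the amplitudes is S(q0).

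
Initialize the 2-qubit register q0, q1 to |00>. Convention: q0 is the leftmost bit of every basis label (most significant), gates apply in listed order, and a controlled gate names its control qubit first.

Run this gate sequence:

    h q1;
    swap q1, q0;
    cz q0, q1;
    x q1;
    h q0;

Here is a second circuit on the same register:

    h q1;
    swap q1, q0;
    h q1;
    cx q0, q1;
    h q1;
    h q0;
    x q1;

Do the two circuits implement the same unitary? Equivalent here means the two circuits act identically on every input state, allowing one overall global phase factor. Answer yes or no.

Yes, they are equivalent — the unitaries differ by at most a global phase.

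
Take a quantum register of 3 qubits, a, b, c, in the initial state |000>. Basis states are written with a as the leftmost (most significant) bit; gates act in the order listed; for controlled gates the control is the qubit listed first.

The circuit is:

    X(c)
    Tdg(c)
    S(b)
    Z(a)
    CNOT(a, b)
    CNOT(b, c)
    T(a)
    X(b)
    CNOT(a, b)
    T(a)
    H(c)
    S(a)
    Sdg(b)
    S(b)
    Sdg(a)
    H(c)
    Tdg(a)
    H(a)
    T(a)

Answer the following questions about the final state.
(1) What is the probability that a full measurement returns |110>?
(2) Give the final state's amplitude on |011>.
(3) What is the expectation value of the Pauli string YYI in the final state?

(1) The probability of measuring |110> is 0. Key observation: the block from step 10 through step 17 cancels to the identity and can be dropped.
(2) The final state's coefficient on |011> equals -sqrt(2)*exp(3*I*pi/4)/2.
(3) The observable YYI averages to 0.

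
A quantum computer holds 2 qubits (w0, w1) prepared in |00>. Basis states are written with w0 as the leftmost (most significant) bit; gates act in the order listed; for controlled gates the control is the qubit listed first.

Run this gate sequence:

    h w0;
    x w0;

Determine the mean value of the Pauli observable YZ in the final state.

The expectation value of YZ is 0.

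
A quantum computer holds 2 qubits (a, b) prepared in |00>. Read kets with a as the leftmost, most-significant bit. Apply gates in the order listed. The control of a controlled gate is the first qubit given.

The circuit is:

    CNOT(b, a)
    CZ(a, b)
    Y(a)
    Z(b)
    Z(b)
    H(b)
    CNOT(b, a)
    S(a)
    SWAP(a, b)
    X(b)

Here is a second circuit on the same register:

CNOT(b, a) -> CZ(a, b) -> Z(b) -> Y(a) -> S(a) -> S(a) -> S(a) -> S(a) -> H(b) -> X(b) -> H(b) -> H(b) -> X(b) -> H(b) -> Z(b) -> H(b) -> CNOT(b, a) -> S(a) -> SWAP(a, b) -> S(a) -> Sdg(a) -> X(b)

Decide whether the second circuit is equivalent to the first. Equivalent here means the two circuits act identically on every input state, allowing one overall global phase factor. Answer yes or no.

Yes: on every input state the two circuits agree up to one overall phase factor.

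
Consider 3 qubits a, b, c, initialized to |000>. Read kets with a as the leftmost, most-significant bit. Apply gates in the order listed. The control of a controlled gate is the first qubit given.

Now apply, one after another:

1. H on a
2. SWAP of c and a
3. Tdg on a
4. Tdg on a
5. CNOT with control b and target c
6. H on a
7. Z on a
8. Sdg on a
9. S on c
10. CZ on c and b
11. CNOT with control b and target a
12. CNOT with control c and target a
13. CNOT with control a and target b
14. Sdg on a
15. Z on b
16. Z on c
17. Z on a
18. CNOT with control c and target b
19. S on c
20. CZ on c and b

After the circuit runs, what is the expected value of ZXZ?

The observable ZXZ averages to 0.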